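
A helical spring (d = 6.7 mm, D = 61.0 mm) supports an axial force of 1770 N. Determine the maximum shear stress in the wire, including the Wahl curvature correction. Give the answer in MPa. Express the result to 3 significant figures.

Spring index C = D/d = 61.0/6.7 = 9.1045
K_W = (4C−1)/(4C−4) + 0.615/C = 35.418/32.418 + 0.0675 = 1.1601
τ₀ = 8FD/(πd³) = 8·1770·61.0/(π·6.7³) = 863760/944.87 = 914.15 MPa
τ_max = K·τ₀ = 1.1601 × 914.15 = 1060.5 MPa

1060 MPa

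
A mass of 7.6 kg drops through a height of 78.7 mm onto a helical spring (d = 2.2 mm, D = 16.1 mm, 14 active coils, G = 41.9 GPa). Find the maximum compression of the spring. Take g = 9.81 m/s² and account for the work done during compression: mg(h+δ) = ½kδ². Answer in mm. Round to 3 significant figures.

118 mm

k = Gd⁴/(8D³N_a) = (41.9×10³)(2.2⁴)/(8·16.1³·14) = 2.1 N/mm
W = mg = 7.6 × 9.81 = 74.556 N
½kδ² − Wδ − Wh = 0 → δ = (W + √(W² + 2kWh))/k
δ = (74.556 + √(5558.6 + 24643.2))/2.1 = (74.556 + 173.79)/2.1 = 118.26 mm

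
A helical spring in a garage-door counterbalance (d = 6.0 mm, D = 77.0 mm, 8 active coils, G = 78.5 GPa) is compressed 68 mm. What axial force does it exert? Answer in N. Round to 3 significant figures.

237 N

k = Gd⁴/(8D³N_a) = (78.5×10³)(6.0⁴)/(8·77.0³·8) = 3.4819 N/mm
F = k·δ = 3.4819 × 68 = 236.77 N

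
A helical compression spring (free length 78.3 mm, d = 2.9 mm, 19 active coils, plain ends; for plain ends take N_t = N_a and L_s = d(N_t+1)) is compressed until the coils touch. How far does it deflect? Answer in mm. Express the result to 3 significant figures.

20.3 mm

N_t = 19; L_s = 2.9·20 = 58 mm
δ_solid = L₀ − L_s = 78.3 − 58 = 20.3 mm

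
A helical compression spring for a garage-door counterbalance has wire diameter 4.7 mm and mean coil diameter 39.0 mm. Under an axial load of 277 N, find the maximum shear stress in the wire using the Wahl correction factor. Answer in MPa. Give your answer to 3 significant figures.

Spring index C = D/d = 39.0/4.7 = 8.2979
K_W = (4C−1)/(4C−4) + 0.615/C = 32.191/29.191 + 0.0741 = 1.1769
τ₀ = 8FD/(πd³) = 8·277·39.0/(π·4.7³) = 86424/326.17 = 264.97 MPa
τ_max = K·τ₀ = 1.1769 × 264.97 = 311.84 MPa

312 MPa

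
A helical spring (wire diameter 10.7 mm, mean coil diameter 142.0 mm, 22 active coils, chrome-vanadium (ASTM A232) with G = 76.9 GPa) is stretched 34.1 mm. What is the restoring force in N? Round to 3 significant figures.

k = Gd⁴/(8D³N_a) = (76.9×10³)(10.7⁴)/(8·142.0³·22) = 2.0002 N/mm
F = k·δ = 2.0002 × 34.1 = 68.208 N

68.2 N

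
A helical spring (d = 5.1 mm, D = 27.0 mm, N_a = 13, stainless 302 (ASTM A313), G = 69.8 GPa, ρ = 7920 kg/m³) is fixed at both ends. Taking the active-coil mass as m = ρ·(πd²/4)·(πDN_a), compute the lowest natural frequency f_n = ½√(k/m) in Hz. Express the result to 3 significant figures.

180 Hz

k = Gd⁴/(8D³N_a) = (69.8×10³)(5.1⁴)/(8·27.0³·13) = 23.068 N/mm = 23068 N/m
Wire length L = πDN_a = π·27.0·13 = 1102.7 mm
m = ρ·(πd²/4)·L = 7920 × 20.428×10⁻⁶ m² × 1.1027 m = 0.17841 kg
f_n = ½√(k/m) = 0.5·√(23068/0.17841) = 0.5·√(1.293e+05) = 179.79 Hz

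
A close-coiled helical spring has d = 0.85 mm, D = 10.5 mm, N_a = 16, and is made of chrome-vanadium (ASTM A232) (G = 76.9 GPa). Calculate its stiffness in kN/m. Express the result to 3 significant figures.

0.271 kN/m

k = Gd⁴/(8D³N_a) = (76.9×10³ × 0.85⁴) / (8 × 10.5³ × 16)
  = 40142.3 / 148176 = 0.27091 N/mm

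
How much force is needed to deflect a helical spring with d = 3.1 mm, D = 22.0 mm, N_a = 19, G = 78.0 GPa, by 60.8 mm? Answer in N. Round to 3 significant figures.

k = Gd⁴/(8D³N_a) = (78.0×10³)(3.1⁴)/(8·22.0³·19) = 4.4507 N/mm
F = k·δ = 4.4507 × 60.8 = 270.6 N

271 N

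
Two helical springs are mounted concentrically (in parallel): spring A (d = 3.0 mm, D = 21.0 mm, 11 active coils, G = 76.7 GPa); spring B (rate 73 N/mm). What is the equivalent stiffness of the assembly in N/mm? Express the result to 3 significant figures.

80.6 N/mm

k_A = Gd⁴/(8D³N_a) = (76.7×10³)(3.0⁴)/(8·21.0³·11) = 7.6232 N/mm
Parallel: k_eq = 7.6232 + 73 = 80.623 N/mm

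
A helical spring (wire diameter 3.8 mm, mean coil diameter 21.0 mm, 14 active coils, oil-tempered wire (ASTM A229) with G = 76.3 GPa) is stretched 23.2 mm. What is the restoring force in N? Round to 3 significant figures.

356 N

k = Gd⁴/(8D³N_a) = (76.3×10³)(3.8⁴)/(8·21.0³·14) = 15.339 N/mm
F = k·δ = 15.339 × 23.2 = 355.85 N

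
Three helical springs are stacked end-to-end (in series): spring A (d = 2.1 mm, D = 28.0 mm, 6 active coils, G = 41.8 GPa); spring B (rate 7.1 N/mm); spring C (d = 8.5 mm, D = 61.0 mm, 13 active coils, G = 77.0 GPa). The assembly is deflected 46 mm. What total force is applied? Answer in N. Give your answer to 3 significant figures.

k_A = Gd⁴/(8D³N_a) = (41.8×10³)(2.1⁴)/(8·28.0³·6) = 0.7715 N/mm
k_C = Gd⁴/(8D³N_a) = (77.0×10³)(8.5⁴)/(8·61.0³·13) = 17.027 N/mm
Series: 1/k_eq = 1/0.7715 + 1/7.1 + 1/17.027 = 1.4957; k_eq = 0.66856 N/mm
F = k_eq·δ = 0.66856·46 = 30.754 N

30.8 N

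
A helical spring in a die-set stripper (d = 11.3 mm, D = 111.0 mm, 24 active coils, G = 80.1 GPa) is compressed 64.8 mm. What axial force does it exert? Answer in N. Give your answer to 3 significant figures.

322 N

k = Gd⁴/(8D³N_a) = (80.1×10³)(11.3⁴)/(8·111.0³·24) = 4.9737 N/mm
F = k·δ = 4.9737 × 64.8 = 322.29 N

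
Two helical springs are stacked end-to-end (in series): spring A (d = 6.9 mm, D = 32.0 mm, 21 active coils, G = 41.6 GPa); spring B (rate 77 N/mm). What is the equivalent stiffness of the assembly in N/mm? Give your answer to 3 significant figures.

14.0 N/mm

k_A = Gd⁴/(8D³N_a) = (41.6×10³)(6.9⁴)/(8·32.0³·21) = 17.129 N/mm
Series: 1/k_eq = 1/17.129 + 1/77 = 0.071368; k_eq = 14.012 N/mm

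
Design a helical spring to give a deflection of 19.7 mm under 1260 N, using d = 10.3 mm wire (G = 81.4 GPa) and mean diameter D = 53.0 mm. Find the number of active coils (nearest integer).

Required rate k = F/δ = 1260/19.7 = 63.959 N/mm
N_a = Gd⁴/(8D³k) = (81.4×10³ × 10.3⁴)/(8 × 53.0³ × 63.959)
    = 9.16164e+08 / 7.61767e+07 = 12.03 → 12 coils

12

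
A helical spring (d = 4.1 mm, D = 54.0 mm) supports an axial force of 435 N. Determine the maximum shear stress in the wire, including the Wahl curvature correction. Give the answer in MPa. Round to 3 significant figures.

962 MPa

Spring index C = D/d = 54.0/4.1 = 13.1707
K_W = (4C−1)/(4C−4) + 0.615/C = 51.683/48.683 + 0.0467 = 1.1083
τ₀ = 8FD/(πd³) = 8·435·54.0/(π·4.1³) = 187920/216.52 = 867.9 MPa
τ_max = K·τ₀ = 1.1083 × 867.9 = 961.91 MPa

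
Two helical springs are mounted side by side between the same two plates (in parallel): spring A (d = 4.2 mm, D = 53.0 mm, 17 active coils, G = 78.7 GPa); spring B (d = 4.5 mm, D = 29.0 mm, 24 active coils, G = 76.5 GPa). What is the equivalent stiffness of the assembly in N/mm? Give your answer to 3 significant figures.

7.91 N/mm

k_A = Gd⁴/(8D³N_a) = (78.7×10³)(4.2⁴)/(8·53.0³·17) = 1.2095 N/mm
k_B = Gd⁴/(8D³N_a) = (76.5×10³)(4.5⁴)/(8·29.0³·24) = 6.6991 N/mm
Parallel: k_eq = 1.2095 + 6.6991 = 7.9086 N/mm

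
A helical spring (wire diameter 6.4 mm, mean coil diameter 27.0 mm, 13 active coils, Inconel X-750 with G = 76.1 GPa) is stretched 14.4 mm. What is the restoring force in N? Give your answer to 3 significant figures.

898 N

k = Gd⁴/(8D³N_a) = (76.1×10³)(6.4⁴)/(8·27.0³·13) = 62.371 N/mm
F = k·δ = 62.371 × 14.4 = 898.14 N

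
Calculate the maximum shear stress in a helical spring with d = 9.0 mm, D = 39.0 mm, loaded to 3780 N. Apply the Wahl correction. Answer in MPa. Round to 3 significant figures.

704 MPa

Spring index C = D/d = 39.0/9.0 = 4.3333
K_W = (4C−1)/(4C−4) + 0.615/C = 16.333/13.333 + 0.1419 = 1.3669
τ₀ = 8FD/(πd³) = 8·3780·39.0/(π·9.0³) = 1.17936e+06/2290.2 = 514.95 MPa
τ_max = K·τ₀ = 1.3669 × 514.95 = 703.9 MPa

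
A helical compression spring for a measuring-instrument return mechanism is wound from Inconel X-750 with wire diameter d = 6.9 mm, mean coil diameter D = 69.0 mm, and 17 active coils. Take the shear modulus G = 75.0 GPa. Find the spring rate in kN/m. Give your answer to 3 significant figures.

3.81 kN/m

k = Gd⁴/(8D³N_a) = (75.0×10³ × 6.9⁴) / (8 × 69.0³ × 17)
  = 1.70003e+08 / 4.46772e+07 = 3.8051 N/mm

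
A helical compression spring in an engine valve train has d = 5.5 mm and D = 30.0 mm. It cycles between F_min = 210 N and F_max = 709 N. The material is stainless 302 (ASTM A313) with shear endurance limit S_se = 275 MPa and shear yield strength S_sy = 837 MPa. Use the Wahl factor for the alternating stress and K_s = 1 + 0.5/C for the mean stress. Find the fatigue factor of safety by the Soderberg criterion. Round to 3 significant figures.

1.24

C = D/d = 30.0/5.5 = 5.4545; K_W = (4C−1)/(4C−4)+0.615/C = 1.2811; K_s = 1+0.5/C = 1.0917
F_a = (F_max−F_min)/2 = 249.5 N; F_m = (F_max+F_min)/2 = 459.5 N
τ_a = K_W·8F_aD/(πd³) = 1.2811 × 114.56 = 146.77 MPa
τ_m = K_s·8F_mD/(πd³) = 1.0917 × 210.99 = 230.33 MPa
Soderberg: 1/n_f = τ_a/S_se + τ_m/S_sy = 146.77/275 + 230.33/837 = 0.53370 + 0.27518 = 0.80889
n_f = 1/0.80889 = 1.236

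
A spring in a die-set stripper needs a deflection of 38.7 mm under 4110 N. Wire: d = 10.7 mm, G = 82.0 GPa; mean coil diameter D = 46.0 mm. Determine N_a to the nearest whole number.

Required rate k = F/δ = 4110/38.7 = 106.2 N/mm
N_a = Gd⁴/(8D³k) = (82.0×10³ × 10.7⁴)/(8 × 46.0³ × 106.2)
    = 1.07485e+09 / 8.26979e+07 = 13 → 13 coils

13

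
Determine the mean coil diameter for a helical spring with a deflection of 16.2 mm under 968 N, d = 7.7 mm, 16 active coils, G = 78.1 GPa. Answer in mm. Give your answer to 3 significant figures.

33.0 mm

Required rate k = F/δ = 968/16.2 = 59.753 N/mm
D = (Gd⁴/(8N_a·k))^(1/3) = (78.1×10³·7.7⁴/(8·16·59.753))^(1/3)
  = (35895.8)^(1/3) = 32.9874 mm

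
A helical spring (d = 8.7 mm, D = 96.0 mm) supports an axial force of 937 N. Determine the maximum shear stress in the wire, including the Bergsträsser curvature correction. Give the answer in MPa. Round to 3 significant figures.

390 MPa

Spring index C = D/d = 96.0/8.7 = 11.0345
K_B = (4C+2)/(4C−3) = 46.138/41.138 = 1.1215
τ₀ = 8FD/(πd³) = 8·937·96.0/(π·8.7³) = 719616/2068.7 = 347.85 MPa
τ_max = K·τ₀ = 1.1215 × 347.85 = 390.13 MPa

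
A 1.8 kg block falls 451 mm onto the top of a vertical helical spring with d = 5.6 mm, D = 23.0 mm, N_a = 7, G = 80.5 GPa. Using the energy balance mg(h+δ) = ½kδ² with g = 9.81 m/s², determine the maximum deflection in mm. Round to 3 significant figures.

k = Gd⁴/(8D³N_a) = (80.5×10³)(5.6⁴)/(8·23.0³·7) = 116.19 N/mm
W = mg = 1.8 × 9.81 = 17.658 N
½kδ² − Wδ − Wh = 0 → δ = (W + √(W² + 2kWh))/k
δ = (17.658 + √(311.8 + 1.85065e+06))/116.19 = (17.658 + 1360.5)/116.19 = 11.861 mm

11.9 mm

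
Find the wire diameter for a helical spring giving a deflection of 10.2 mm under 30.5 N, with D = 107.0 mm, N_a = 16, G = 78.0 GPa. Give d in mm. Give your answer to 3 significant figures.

Required rate k = F/δ = 30.5/10.2 = 2.9902 N/mm
d = (8D³N_a·k / G)^(1/4) = (8·107.0³·16·2.9902 / (78.0×10³))^0.25
  = (6011.3)^0.25 = 8.8052 mm

8.81 mm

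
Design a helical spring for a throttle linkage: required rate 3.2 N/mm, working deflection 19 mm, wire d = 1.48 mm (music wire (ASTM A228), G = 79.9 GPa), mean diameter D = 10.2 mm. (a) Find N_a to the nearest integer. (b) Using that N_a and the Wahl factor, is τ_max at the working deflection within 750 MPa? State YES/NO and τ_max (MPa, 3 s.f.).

(a) 14 coils; (b) YES, τ_max = 597 MPa

N_a = Gd⁴/(8D³k) = (79.9×10³)(1.48⁴)/(8·10.2³·3.2) = 14.11 → N_a = 14
Actual rate k = Gd⁴/(8D³·14) = 3.2253 N/mm
Working load F = kδ = 3.2253·19 = 61.281 N
C = 10.2/1.48 = 6.8919; K_W = (4C−1)/(4C−4)+0.615/C = 1.2165
τ_max = K_W·8FD/(πd³) = 1.2165·491 = 597.32 MPa
τ_max ≤ 750 MPa → acceptable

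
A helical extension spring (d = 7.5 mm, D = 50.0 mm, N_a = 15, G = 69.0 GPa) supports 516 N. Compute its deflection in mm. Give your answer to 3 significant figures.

k = Gd⁴/(8D³N_a) = (69.0×10³)(7.5⁴)/(8·50.0³·15) = 14.555 N/mm
δ = F/k = 516 / 14.555 = 35.452 mm

35.5 mm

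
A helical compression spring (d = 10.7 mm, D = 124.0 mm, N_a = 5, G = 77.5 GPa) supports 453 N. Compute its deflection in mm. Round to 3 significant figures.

34.0 mm

k = Gd⁴/(8D³N_a) = (77.5×10³)(10.7⁴)/(8·124.0³·5) = 13.32 N/mm
δ = F/k = 453 / 13.32 = 34.008 mm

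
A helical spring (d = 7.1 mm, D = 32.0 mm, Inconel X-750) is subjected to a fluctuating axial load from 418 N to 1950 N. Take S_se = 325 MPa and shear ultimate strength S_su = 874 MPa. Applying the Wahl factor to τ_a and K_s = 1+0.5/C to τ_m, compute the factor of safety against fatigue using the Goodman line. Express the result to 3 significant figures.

0.937

C = D/d = 32.0/7.1 = 4.5070; K_W = (4C−1)/(4C−4)+0.615/C = 1.3503; K_s = 1+0.5/C = 1.1109
F_a = (F_max−F_min)/2 = 766 N; F_m = (F_max+F_min)/2 = 1184 N
τ_a = K_W·8F_aD/(πd³) = 1.3503 × 174.4 = 235.49 MPa
τ_m = K_s·8F_mD/(πd³) = 1.1109 × 269.57 = 299.47 MPa
Goodman: 1/n_f = τ_a/S_se + τ_m/S_su = 235.49/325 + 299.47/874 = 0.72459 + 0.34265 = 1.0672
n_f = 1/1.0672 = 0.937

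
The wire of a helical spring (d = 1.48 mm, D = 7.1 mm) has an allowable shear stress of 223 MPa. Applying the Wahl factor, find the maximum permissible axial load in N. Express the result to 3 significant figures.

30.2 N

C = D/d = 7.1/1.48 = 4.7973
K_W = (4C−1)/(4C−4) + 0.615/C = 18.189/15.189 + 0.1282 = 1.3257
τ_max = K·8FD/(πd³) → F_max = τ_allow·πd³/(8DK)
F_max = 223·π·1.48³/(8·7.1·1.3257) = 2271.1/75.3 = 30.161 N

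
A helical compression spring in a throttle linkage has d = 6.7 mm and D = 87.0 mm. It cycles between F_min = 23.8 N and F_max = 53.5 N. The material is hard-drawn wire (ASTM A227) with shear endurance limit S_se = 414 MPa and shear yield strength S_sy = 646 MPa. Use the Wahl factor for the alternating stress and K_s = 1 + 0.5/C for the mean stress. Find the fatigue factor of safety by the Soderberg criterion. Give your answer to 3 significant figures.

13.3

C = D/d = 87.0/6.7 = 12.9851; K_W = (4C−1)/(4C−4)+0.615/C = 1.1099; K_s = 1+0.5/C = 1.0385
F_a = (F_max−F_min)/2 = 14.85 N; F_m = (F_max+F_min)/2 = 38.65 N
τ_a = K_W·8F_aD/(πd³) = 1.1099 × 10.939 = 12.141 MPa
τ_m = K_s·8F_mD/(πd³) = 1.0385 × 28.47 = 29.566 MPa
Soderberg: 1/n_f = τ_a/S_se + τ_m/S_sy = 12.141/414 + 29.566/646 = 0.02933 + 0.04577 = 0.075094
n_f = 1/0.075094 = 13.32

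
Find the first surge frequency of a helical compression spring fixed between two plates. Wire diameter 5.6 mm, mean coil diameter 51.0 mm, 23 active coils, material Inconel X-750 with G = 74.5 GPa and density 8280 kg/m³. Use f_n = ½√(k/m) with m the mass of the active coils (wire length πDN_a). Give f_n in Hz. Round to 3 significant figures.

31.6 Hz

k = Gd⁴/(8D³N_a) = (74.5×10³)(5.6⁴)/(8·51.0³·23) = 3.0018 N/mm = 3001.8 N/m
Wire length L = πDN_a = π·51.0·23 = 3685.1 mm
m = ρ·(πd²/4)·L = 8280 × 24.63×10⁻⁶ m² × 3.6851 m = 0.75153 kg
f_n = ½√(k/m) = 0.5·√(3001.8/0.75153) = 0.5·√(3994.3) = 31.6 Hz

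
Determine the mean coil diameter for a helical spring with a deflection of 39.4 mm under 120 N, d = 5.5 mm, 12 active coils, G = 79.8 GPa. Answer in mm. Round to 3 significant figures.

Required rate k = F/δ = 120/39.4 = 3.0457 N/mm
D = (Gd⁴/(8N_a·k))^(1/3) = (79.8×10³·5.5⁴/(8·12·3.0457))^(1/3)
  = (249745)^(1/3) = 62.9747 mm

63.0 mm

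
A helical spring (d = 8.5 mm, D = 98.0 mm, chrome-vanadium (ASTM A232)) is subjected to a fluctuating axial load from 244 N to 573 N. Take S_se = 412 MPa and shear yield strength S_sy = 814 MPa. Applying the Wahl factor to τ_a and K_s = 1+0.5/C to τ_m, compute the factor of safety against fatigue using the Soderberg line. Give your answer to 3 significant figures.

C = D/d = 98.0/8.5 = 11.5294; K_W = (4C−1)/(4C−4)+0.615/C = 1.1246; K_s = 1+0.5/C = 1.0434
F_a = (F_max−F_min)/2 = 164.5 N; F_m = (F_max+F_min)/2 = 408.5 N
τ_a = K_W·8F_aD/(πd³) = 1.1246 × 66.846 = 75.173 MPa
τ_m = K_s·8F_mD/(πd³) = 1.0434 × 166 = 173.2 MPa
Soderberg: 1/n_f = τ_a/S_se + τ_m/S_sy = 75.173/412 + 173.2/814 = 0.18246 + 0.21277 = 0.39523
n_f = 1/0.39523 = 2.53

2.53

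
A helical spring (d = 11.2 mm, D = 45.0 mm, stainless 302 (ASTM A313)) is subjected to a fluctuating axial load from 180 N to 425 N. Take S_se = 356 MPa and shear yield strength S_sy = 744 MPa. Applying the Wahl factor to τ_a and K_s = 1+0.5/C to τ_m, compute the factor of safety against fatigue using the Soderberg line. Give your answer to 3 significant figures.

C = D/d = 45.0/11.2 = 4.0179; K_W = (4C−1)/(4C−4)+0.615/C = 1.4016; K_s = 1+0.5/C = 1.1244
F_a = (F_max−F_min)/2 = 122.5 N; F_m = (F_max+F_min)/2 = 302.5 N
τ_a = K_W·8F_aD/(πd³) = 1.4016 × 9.9916 = 14.004 MPa
τ_m = K_s·8F_mD/(πd³) = 1.1244 × 24.673 = 27.744 MPa
Soderberg: 1/n_f = τ_a/S_se + τ_m/S_sy = 14.004/356 + 27.744/744 = 0.03934 + 0.03729 = 0.076627
n_f = 1/0.076627 = 13.05

13.1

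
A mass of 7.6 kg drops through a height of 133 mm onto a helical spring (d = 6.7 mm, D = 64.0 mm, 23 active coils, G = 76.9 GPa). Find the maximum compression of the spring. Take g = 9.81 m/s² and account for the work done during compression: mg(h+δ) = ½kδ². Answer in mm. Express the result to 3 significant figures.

k = Gd⁴/(8D³N_a) = (76.9×10³)(6.7⁴)/(8·64.0³·23) = 3.2127 N/mm
W = mg = 7.6 × 9.81 = 74.556 N
½kδ² − Wδ − Wh = 0 → δ = (W + √(W² + 2kWh))/k
δ = (74.556 + √(5558.6 + 63713.6))/3.2127 = (74.556 + 263.2)/3.2127 = 105.13 mm

105 mm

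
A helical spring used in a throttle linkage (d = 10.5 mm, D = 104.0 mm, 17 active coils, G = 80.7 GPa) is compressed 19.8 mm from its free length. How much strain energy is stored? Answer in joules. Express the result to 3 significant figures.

k = Gd⁴/(8D³N_a) = (80.7×10³)(10.5⁴)/(8·104.0³·17) = 6.412 N/mm
U = ½kδ² = 0.5 × 6.412 × 19.8² = 1256.9 N·mm = 1.2569 J

1.26 J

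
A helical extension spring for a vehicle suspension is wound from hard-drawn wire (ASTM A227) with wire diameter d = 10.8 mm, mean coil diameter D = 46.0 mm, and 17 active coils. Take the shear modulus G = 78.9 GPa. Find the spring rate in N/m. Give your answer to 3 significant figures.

81100 N/m

k = Gd⁴/(8D³N_a) = (78.9×10³ × 10.8⁴) / (8 × 46.0³ × 17)
  = 1.07343e+09 / 1.32377e+07 = 81.089 N/mm = 81089 N/m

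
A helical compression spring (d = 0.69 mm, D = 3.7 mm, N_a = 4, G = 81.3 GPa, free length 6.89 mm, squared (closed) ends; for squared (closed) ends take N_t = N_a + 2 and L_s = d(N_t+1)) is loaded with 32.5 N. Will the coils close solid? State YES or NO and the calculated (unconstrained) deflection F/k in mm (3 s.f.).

YES, δ = 2.86 mm

k = Gd⁴/(8D³N_a) = (81.3×10³)(0.69⁴)/(8·3.7³·4) = 11.369 N/mm
N_t = 6; L_s = 0.69·7 = 4.83 mm; δ_solid = L₀ − L_s = 6.89 − 4.83 = 2.06 mm
δ = F/k = 32.5/11.369 = 2.8586 mm
δ ≥ δ_solid → spring goes solid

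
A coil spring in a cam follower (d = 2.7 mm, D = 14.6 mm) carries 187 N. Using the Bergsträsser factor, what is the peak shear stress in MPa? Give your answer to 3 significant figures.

448 MPa

Spring index C = D/d = 14.6/2.7 = 5.4074
K_B = (4C+2)/(4C−3) = 23.630/18.630 = 1.2684
τ₀ = 8FD/(πd³) = 8·187·14.6/(π·2.7³) = 21841.6/61.836 = 353.22 MPa
τ_max = K·τ₀ = 1.2684 × 353.22 = 448.02 MPa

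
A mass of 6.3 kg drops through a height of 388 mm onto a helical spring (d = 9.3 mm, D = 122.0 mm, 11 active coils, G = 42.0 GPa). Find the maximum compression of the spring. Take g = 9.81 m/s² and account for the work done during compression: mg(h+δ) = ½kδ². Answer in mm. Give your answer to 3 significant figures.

191 mm

k = Gd⁴/(8D³N_a) = (42.0×10³)(9.3⁴)/(8·122.0³·11) = 1.9662 N/mm
W = mg = 6.3 × 9.81 = 61.803 N
½kδ² − Wδ − Wh = 0 → δ = (W + √(W² + 2kWh))/k
δ = (61.803 + √(3819.6 + 94295.3))/1.9662 = (61.803 + 313.23)/1.9662 = 190.75 mm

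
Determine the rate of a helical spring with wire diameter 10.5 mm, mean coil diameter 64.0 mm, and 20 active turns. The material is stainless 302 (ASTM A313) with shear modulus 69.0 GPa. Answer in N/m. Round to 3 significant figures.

20000 N/m

k = Gd⁴/(8D³N_a) = (69.0×10³ × 10.5⁴) / (8 × 64.0³ × 20)
  = 8.38699e+08 / 4.1943e+07 = 19.996 N/mm = 19996 N/m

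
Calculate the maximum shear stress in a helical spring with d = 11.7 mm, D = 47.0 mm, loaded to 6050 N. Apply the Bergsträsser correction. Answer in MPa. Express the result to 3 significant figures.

Spring index C = D/d = 47.0/11.7 = 4.0171
K_B = (4C+2)/(4C−3) = 18.068/13.068 = 1.3826
τ₀ = 8FD/(πd³) = 8·6050·47.0/(π·11.7³) = 2.2748e+06/5031.6 = 452.1 MPa
τ_max = K·τ₀ = 1.3826 × 452.1 = 625.08 MPa

625 MPa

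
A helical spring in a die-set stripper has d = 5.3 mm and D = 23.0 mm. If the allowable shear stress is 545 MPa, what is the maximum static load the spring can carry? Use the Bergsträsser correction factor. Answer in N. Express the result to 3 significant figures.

C = D/d = 23.0/5.3 = 4.3396
K_B = (4C+2)/(4C−3) = 19.358/14.358 = 1.3482
τ_max = K·8FD/(πd³) → F_max = τ_allow·πd³/(8DK)
F_max = 545·π·5.3³/(8·23.0·1.3482) = 2.549e+05/248.07 = 1027.5 N

1030 N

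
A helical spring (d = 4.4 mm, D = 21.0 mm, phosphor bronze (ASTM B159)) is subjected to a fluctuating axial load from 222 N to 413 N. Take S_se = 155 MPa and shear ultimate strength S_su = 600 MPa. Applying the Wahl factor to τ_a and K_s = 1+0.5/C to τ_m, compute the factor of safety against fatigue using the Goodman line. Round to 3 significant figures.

1.14

C = D/d = 21.0/4.4 = 4.7727; K_W = (4C−1)/(4C−4)+0.615/C = 1.3277; K_s = 1+0.5/C = 1.1048
F_a = (F_max−F_min)/2 = 95.5 N; F_m = (F_max+F_min)/2 = 317.5 N
τ_a = K_W·8F_aD/(πd³) = 1.3277 × 59.952 = 79.596 MPa
τ_m = K_s·8F_mD/(πd³) = 1.1048 × 199.32 = 220.2 MPa
Goodman: 1/n_f = τ_a/S_se + τ_m/S_su = 79.596/155 + 220.2/600 = 0.51352 + 0.36700 = 0.88052
n_f = 1/0.88052 = 1.136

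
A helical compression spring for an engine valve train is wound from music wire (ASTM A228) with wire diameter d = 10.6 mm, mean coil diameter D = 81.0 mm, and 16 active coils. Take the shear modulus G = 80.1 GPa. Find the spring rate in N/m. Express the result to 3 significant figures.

14900 N/m

k = Gd⁴/(8D³N_a) = (80.1×10³ × 10.6⁴) / (8 × 81.0³ × 16)
  = 1.01124e+09 / 6.80244e+07 = 14.866 N/mm = 14866 N/m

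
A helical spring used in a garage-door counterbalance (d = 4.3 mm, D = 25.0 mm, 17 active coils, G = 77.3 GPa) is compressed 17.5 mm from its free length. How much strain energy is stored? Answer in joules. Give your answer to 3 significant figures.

k = Gd⁴/(8D³N_a) = (77.3×10³)(4.3⁴)/(8·25.0³·17) = 12.436 N/mm
U = ½kδ² = 0.5 × 12.436 × 17.5² = 1904.3 N·mm = 1.9043 J

1.90 J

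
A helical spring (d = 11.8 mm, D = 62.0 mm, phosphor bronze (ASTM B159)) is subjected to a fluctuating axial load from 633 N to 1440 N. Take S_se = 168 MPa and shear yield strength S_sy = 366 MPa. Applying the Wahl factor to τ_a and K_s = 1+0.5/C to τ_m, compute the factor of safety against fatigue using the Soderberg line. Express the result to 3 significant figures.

1.68

C = D/d = 62.0/11.8 = 5.2542; K_W = (4C−1)/(4C−4)+0.615/C = 1.2933; K_s = 1+0.5/C = 1.0952
F_a = (F_max−F_min)/2 = 403.5 N; F_m = (F_max+F_min)/2 = 1036.5 N
τ_a = K_W·8F_aD/(πd³) = 1.2933 × 38.773 = 50.147 MPa
τ_m = K_s·8F_mD/(πd³) = 1.0952 × 99.599 = 109.08 MPa
Soderberg: 1/n_f = τ_a/S_se + τ_m/S_sy = 50.147/168 + 109.08/366 = 0.29849 + 0.29802 = 0.59652
n_f = 1/0.59652 = 1.676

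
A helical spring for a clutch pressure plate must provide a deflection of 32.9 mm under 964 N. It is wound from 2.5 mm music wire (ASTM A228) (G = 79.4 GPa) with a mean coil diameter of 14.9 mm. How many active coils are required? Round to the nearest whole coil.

4

Required rate k = F/δ = 964/32.9 = 29.301 N/mm
N_a = Gd⁴/(8D³k) = (79.4×10³ × 2.5⁴)/(8 × 14.9³ × 29.301)
    = 3.10156e+06 / 775407 = 4 → 4 coils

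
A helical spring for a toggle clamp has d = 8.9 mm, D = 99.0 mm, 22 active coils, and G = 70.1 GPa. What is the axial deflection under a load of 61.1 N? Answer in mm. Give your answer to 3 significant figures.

k = Gd⁴/(8D³N_a) = (70.1×10³)(8.9⁴)/(8·99.0³·22) = 2.5755 N/mm
δ = F/k = 61.1 / 2.5755 = 23.724 mm

23.7 mm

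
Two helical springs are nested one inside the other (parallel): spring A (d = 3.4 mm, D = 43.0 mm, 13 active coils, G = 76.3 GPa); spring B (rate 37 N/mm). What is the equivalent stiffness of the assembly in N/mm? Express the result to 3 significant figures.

38.2 N/mm

k_A = Gd⁴/(8D³N_a) = (76.3×10³)(3.4⁴)/(8·43.0³·13) = 1.2331 N/mm
Parallel: k_eq = 1.2331 + 37 = 38.233 N/mm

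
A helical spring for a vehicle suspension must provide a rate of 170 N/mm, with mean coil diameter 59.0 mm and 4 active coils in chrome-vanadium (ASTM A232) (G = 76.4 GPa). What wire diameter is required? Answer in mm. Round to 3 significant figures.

11.0 mm

d = (8D³N_a·k / G)^(1/4) = (8·59.0³·4·170 / (76.4×10³))^0.25
  = (14624)^0.25 = 10.9968 mm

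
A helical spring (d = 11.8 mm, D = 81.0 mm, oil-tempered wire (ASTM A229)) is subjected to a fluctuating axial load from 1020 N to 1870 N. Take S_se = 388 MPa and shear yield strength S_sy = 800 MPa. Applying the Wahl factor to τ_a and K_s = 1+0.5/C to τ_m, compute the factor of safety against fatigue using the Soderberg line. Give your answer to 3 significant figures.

2.43

C = D/d = 81.0/11.8 = 6.8644; K_W = (4C−1)/(4C−4)+0.615/C = 1.2175; K_s = 1+0.5/C = 1.0728
F_a = (F_max−F_min)/2 = 425 N; F_m = (F_max+F_min)/2 = 1445 N
τ_a = K_W·8F_aD/(πd³) = 1.2175 × 53.354 = 64.958 MPa
τ_m = K_s·8F_mD/(πd³) = 1.0728 × 181.4 = 194.62 MPa
Soderberg: 1/n_f = τ_a/S_se + τ_m/S_sy = 64.958/388 + 194.62/800 = 0.16742 + 0.24327 = 0.41069
n_f = 1/0.41069 = 2.435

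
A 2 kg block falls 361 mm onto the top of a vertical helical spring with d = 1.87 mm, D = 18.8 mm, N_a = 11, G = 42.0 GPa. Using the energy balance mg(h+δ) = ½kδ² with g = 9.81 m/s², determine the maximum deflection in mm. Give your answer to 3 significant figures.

151 mm

k = Gd⁴/(8D³N_a) = (42.0×10³)(1.87⁴)/(8·18.8³·11) = 0.87833 N/mm
W = mg = 2 × 9.81 = 19.62 N
½kδ² − Wδ − Wh = 0 → δ = (W + √(W² + 2kWh))/k
δ = (19.62 + √(384.94 + 12442.2))/0.87833 = (19.62 + 113.26)/0.87833 = 151.28 mm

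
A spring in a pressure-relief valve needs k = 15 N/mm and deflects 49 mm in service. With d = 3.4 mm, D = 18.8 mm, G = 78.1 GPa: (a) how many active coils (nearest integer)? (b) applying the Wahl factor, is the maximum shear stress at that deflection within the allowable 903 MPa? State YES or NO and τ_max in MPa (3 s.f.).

N_a = Gd⁴/(8D³k) = (78.1×10³)(3.4⁴)/(8·18.8³·15) = 13.09 → N_a = 13
Actual rate k = Gd⁴/(8D³·13) = 15.103 N/mm
Working load F = kδ = 15.103·49 = 740.04 N
C = 18.8/3.4 = 5.5294; K_W = (4C−1)/(4C−4)+0.615/C = 1.2768
τ_max = K_W·8FD/(πd³) = 1.2768·901.4 = 1150.9 MPa
τ_max > 903 MPa → exceeds allowable

(a) 13 coils; (b) NO, τ_max = 1150 MPa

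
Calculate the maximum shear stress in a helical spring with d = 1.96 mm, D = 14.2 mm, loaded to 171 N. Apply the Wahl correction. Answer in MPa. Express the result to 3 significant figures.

990 MPa

Spring index C = D/d = 14.2/1.96 = 7.2449
K_W = (4C−1)/(4C−4) + 0.615/C = 27.980/24.980 + 0.0849 = 1.2050
τ₀ = 8FD/(πd³) = 8·171·14.2/(π·1.96³) = 19425.6/23.655 = 821.21 MPa
τ_max = K·τ₀ = 1.2050 × 821.21 = 989.55 MPa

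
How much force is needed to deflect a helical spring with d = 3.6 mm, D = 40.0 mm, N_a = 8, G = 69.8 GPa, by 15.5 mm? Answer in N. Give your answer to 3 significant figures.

k = Gd⁴/(8D³N_a) = (69.8×10³)(3.6⁴)/(8·40.0³·8) = 2.8622 N/mm
F = k·δ = 2.8622 × 15.5 = 44.365 N

44.4 N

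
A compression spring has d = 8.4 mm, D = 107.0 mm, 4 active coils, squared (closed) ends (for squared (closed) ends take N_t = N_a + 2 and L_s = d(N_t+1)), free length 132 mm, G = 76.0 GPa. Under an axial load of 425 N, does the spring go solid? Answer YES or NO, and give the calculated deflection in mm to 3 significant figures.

NO, δ = 44.0 mm

k = Gd⁴/(8D³N_a) = (76.0×10³)(8.4⁴)/(8·107.0³·4) = 9.6523 N/mm
N_t = 6; L_s = 8.4·7 = 58.8 mm; δ_solid = L₀ − L_s = 132 − 58.8 = 73.2 mm
δ = F/k = 425/9.6523 = 44.031 mm
δ < δ_solid → spring does not go solid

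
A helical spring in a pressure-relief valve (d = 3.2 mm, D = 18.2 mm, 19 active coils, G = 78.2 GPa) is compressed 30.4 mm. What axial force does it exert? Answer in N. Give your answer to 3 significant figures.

272 N

k = Gd⁴/(8D³N_a) = (78.2×10³)(3.2⁴)/(8·18.2³·19) = 8.9485 N/mm
F = k·δ = 8.9485 × 30.4 = 272.03 N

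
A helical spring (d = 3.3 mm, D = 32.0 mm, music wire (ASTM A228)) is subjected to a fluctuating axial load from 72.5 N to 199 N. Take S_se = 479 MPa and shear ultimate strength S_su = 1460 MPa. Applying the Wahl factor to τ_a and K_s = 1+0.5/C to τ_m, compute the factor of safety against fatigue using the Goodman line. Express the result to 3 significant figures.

1.77

C = D/d = 32.0/3.3 = 9.6970; K_W = (4C−1)/(4C−4)+0.615/C = 1.1497; K_s = 1+0.5/C = 1.0516
F_a = (F_max−F_min)/2 = 63.25 N; F_m = (F_max+F_min)/2 = 135.75 N
τ_a = K_W·8F_aD/(πd³) = 1.1497 × 143.42 = 164.88 MPa
τ_m = K_s·8F_mD/(πd³) = 1.0516 × 307.81 = 323.69 MPa
Goodman: 1/n_f = τ_a/S_se + τ_m/S_su = 164.88/479 + 323.69/1460 = 0.34422 + 0.22170 = 0.56593
n_f = 1/0.56593 = 1.767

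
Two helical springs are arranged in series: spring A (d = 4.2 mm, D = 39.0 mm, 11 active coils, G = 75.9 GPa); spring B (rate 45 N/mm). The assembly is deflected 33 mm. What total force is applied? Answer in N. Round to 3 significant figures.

k_A = Gd⁴/(8D³N_a) = (75.9×10³)(4.2⁴)/(8·39.0³·11) = 4.5244 N/mm
Series: 1/k_eq = 1/4.5244 + 1/45 = 0.24325; k_eq = 4.1111 N/mm
F = k_eq·δ = 4.1111·33 = 135.67 N

136 N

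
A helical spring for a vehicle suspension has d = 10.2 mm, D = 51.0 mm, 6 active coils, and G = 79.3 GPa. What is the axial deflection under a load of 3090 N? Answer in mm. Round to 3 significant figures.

k = Gd⁴/(8D³N_a) = (79.3×10³)(10.2⁴)/(8·51.0³·6) = 134.81 N/mm
δ = F/k = 3090 / 134.81 = 22.921 mm

22.9 mm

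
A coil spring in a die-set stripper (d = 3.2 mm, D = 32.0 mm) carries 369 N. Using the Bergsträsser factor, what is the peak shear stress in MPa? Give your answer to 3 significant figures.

1040 MPa

Spring index C = D/d = 32.0/3.2 = 10.0000
K_B = (4C+2)/(4C−3) = 42.000/37.000 = 1.1351
τ₀ = 8FD/(πd³) = 8·369·32.0/(π·3.2³) = 94464/102.94 = 917.63 MPa
τ_max = K·τ₀ = 1.1351 × 917.63 = 1041.6 MPa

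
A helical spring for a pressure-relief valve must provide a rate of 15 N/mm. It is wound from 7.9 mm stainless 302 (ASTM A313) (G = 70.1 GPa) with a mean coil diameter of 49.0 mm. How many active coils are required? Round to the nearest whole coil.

N_a = Gd⁴/(8D³k) = (70.1×10³ × 7.9⁴)/(8 × 49.0³ × 15)
    = 2.7304e+08 / 1.41179e+07 = 19.34 → 19 coils

19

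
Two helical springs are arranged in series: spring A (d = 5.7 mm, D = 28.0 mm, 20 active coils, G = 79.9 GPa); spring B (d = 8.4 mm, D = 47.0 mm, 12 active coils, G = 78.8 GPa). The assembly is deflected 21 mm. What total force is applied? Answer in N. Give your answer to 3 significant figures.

k_A = Gd⁴/(8D³N_a) = (79.9×10³)(5.7⁴)/(8·28.0³·20) = 24.013 N/mm
k_B = Gd⁴/(8D³N_a) = (78.8×10³)(8.4⁴)/(8·47.0³·12) = 39.362 N/mm
Series: 1/k_eq = 1/24.013 + 1/39.362 = 0.067049; k_eq = 14.915 N/mm
F = k_eq·δ = 14.915·21 = 313.21 N

313 N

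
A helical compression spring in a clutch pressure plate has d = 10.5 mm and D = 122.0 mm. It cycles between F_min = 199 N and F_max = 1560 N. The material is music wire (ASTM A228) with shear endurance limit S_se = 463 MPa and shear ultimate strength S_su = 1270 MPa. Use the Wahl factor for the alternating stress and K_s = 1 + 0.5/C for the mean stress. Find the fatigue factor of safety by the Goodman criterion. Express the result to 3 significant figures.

1.57

C = D/d = 122.0/10.5 = 11.6190; K_W = (4C−1)/(4C−4)+0.615/C = 1.1236; K_s = 1+0.5/C = 1.0430
F_a = (F_max−F_min)/2 = 680.5 N; F_m = (F_max+F_min)/2 = 879.5 N
τ_a = K_W·8F_aD/(πd³) = 1.1236 × 182.62 = 205.19 MPa
τ_m = K_s·8F_mD/(πd³) = 1.0430 × 236.03 = 246.19 MPa
Goodman: 1/n_f = τ_a/S_se + τ_m/S_su = 205.19/463 + 246.19/1270 = 0.44317 + 0.19385 = 0.63702
n_f = 1/0.63702 = 1.57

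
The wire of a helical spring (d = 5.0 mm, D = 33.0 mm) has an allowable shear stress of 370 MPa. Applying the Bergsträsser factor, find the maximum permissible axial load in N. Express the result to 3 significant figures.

453 N

C = D/d = 33.0/5.0 = 6.6000
K_B = (4C+2)/(4C−3) = 28.400/23.400 = 1.2137
τ_max = K·8FD/(πd³) → F_max = τ_allow·πd³/(8DK)
F_max = 370·π·5.0³/(8·33.0·1.2137) = 1.453e+05/320.41 = 453.48 N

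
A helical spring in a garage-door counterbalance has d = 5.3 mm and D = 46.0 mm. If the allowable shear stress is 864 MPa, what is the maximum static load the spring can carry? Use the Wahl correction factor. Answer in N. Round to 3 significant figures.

940 N

C = D/d = 46.0/5.3 = 8.6792
K_W = (4C−1)/(4C−4) + 0.615/C = 33.717/30.717 + 0.0709 = 1.1685
τ_max = K·8FD/(πd³) → F_max = τ_allow·πd³/(8DK)
F_max = 864·π·5.3³/(8·46.0·1.1685) = 4.041e+05/430.02 = 939.74 N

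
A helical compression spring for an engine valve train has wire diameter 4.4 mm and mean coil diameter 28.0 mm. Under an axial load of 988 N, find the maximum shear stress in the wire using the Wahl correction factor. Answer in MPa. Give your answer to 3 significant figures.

1020 MPa

Spring index C = D/d = 28.0/4.4 = 6.3636
K_W = (4C−1)/(4C−4) + 0.615/C = 24.455/21.455 + 0.0966 = 1.2365
τ₀ = 8FD/(πd³) = 8·988·28.0/(π·4.4³) = 221312/267.61 = 826.98 MPa
τ_max = K·τ₀ = 1.2365 × 826.98 = 1022.5 MPa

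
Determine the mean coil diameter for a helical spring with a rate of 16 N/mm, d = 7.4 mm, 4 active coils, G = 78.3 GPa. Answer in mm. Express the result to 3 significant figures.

77.1 mm

D = (Gd⁴/(8N_a·k))^(1/3) = (78.3×10³·7.4⁴/(8·4·16))^(1/3)
  = (458584)^(1/3) = 77.1151 mm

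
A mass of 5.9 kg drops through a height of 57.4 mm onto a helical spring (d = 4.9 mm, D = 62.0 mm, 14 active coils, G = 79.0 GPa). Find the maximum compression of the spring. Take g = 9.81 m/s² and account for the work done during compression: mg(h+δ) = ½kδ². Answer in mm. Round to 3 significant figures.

105 mm

k = Gd⁴/(8D³N_a) = (79.0×10³)(4.9⁴)/(8·62.0³·14) = 1.7062 N/mm
W = mg = 5.9 × 9.81 = 57.879 N
½kδ² − Wδ − Wh = 0 → δ = (W + √(W² + 2kWh))/k
δ = (57.879 + √(3350 + 11336.6))/1.7062 = (57.879 + 121.19)/1.7062 = 104.95 mm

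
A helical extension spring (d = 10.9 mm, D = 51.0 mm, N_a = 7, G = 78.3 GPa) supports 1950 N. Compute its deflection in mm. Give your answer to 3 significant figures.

k = Gd⁴/(8D³N_a) = (78.3×10³)(10.9⁴)/(8·51.0³·7) = 148.79 N/mm
δ = F/k = 1950 / 148.79 = 13.106 mm

13.1 mm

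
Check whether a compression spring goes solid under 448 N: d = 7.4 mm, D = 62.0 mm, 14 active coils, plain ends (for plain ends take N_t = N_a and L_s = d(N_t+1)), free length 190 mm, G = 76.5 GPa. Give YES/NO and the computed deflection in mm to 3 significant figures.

k = Gd⁴/(8D³N_a) = (76.5×10³)(7.4⁴)/(8·62.0³·14) = 8.594 N/mm
N_t = 14; L_s = 7.4·15 = 111 mm; δ_solid = L₀ − L_s = 190 − 111 = 79 mm
δ = F/k = 448/8.594 = 52.129 mm
δ < δ_solid → spring does not go solid

NO, δ = 52.1 mm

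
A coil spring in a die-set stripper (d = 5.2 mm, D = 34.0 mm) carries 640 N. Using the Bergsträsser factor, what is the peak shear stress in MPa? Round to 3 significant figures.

479 MPa

Spring index C = D/d = 34.0/5.2 = 6.5385
K_B = (4C+2)/(4C−3) = 28.154/23.154 = 1.2159
τ₀ = 8FD/(πd³) = 8·640·34.0/(π·5.2³) = 174080/441.73 = 394.08 MPa
τ_max = K·τ₀ = 1.2159 × 394.08 = 479.19 MPa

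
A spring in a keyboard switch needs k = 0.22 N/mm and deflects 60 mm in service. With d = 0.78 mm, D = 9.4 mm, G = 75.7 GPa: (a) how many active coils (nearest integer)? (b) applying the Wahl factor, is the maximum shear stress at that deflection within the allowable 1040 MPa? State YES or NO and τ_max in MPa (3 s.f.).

N_a = Gd⁴/(8D³k) = (75.7×10³)(0.78⁴)/(8·9.4³·0.22) = 19.17 → N_a = 19
Actual rate k = Gd⁴/(8D³·19) = 0.22195 N/mm
Working load F = kδ = 0.22195·60 = 13.317 N
C = 9.4/0.78 = 12.0513; K_W = (4C−1)/(4C−4)+0.615/C = 1.1189
τ_max = K_W·8FD/(πd³) = 1.1189·671.71 = 751.58 MPa
τ_max ≤ 1040 MPa → acceptable

(a) 19 coils; (b) YES, τ_max = 752 MPa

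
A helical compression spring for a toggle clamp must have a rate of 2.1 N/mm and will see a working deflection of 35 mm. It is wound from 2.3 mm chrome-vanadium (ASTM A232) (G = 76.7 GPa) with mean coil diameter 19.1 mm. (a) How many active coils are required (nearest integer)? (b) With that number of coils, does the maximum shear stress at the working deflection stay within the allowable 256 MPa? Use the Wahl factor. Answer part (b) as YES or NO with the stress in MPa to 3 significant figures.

(a) 18 coils; (b) NO, τ_max = 352 MPa

N_a = Gd⁴/(8D³k) = (76.7×10³)(2.3⁴)/(8·19.1³·2.1) = 18.34 → N_a = 18
Actual rate k = Gd⁴/(8D³·18) = 2.1392 N/mm
Working load F = kδ = 2.1392·35 = 74.871 N
C = 19.1/2.3 = 8.3043; K_W = (4C−1)/(4C−4)+0.615/C = 1.1767
τ_max = K_W·8FD/(πd³) = 1.1767·299.3 = 352.19 MPa
τ_max > 256 MPa → exceeds allowable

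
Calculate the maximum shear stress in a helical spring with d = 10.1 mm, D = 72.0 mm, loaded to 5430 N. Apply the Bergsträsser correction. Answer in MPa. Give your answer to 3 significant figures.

1160 MPa

Spring index C = D/d = 72.0/10.1 = 7.1287
K_B = (4C+2)/(4C−3) = 30.515/25.515 = 1.1960
τ₀ = 8FD/(πd³) = 8·5430·72.0/(π·10.1³) = 3.12768e+06/3236.8 = 966.29 MPa
τ_max = K·τ₀ = 1.1960 × 966.29 = 1155.7 MPa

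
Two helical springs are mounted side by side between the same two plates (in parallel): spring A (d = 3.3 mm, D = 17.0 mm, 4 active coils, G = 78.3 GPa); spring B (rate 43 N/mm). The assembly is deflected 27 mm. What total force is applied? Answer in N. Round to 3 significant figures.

2760 N

k_A = Gd⁴/(8D³N_a) = (78.3×10³)(3.3⁴)/(8·17.0³·4) = 59.064 N/mm
Parallel: k_eq = 59.064 + 43 = 102.06 N/mm
F = k_eq·δ = 102.06·27 = 2755.7 N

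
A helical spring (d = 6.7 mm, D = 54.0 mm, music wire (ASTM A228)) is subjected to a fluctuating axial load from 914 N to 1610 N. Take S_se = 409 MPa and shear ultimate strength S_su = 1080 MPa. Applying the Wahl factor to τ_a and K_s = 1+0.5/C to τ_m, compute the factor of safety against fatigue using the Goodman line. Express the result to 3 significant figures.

C = D/d = 54.0/6.7 = 8.0597; K_W = (4C−1)/(4C−4)+0.615/C = 1.1825; K_s = 1+0.5/C = 1.0620
F_a = (F_max−F_min)/2 = 348 N; F_m = (F_max+F_min)/2 = 1262 N
τ_a = K_W·8F_aD/(πd³) = 1.1825 × 159.11 = 188.15 MPa
τ_m = K_s·8F_mD/(πd³) = 1.0620 × 576.99 = 612.79 MPa
Goodman: 1/n_f = τ_a/S_se + τ_m/S_su = 188.15/409 + 612.79/1080 = 0.46003 + 0.56739 = 1.0274
n_f = 1/1.0274 = 0.9733

0.973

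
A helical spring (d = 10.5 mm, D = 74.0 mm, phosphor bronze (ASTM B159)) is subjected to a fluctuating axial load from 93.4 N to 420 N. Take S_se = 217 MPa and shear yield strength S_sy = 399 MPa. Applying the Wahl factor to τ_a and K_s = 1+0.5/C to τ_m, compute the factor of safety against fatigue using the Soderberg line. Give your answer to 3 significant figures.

C = D/d = 74.0/10.5 = 7.0476; K_W = (4C−1)/(4C−4)+0.615/C = 1.2113; K_s = 1+0.5/C = 1.0709
F_a = (F_max−F_min)/2 = 163.3 N; F_m = (F_max+F_min)/2 = 256.7 N
τ_a = K_W·8F_aD/(πd³) = 1.2113 × 26.582 = 32.198 MPa
τ_m = K_s·8F_mD/(πd³) = 1.0709 × 41.786 = 44.75 MPa
Soderberg: 1/n_f = τ_a/S_se + τ_m/S_sy = 32.198/217 + 44.75/399 = 0.14838 + 0.11216 = 0.26054
n_f = 1/0.26054 = 3.838

3.84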